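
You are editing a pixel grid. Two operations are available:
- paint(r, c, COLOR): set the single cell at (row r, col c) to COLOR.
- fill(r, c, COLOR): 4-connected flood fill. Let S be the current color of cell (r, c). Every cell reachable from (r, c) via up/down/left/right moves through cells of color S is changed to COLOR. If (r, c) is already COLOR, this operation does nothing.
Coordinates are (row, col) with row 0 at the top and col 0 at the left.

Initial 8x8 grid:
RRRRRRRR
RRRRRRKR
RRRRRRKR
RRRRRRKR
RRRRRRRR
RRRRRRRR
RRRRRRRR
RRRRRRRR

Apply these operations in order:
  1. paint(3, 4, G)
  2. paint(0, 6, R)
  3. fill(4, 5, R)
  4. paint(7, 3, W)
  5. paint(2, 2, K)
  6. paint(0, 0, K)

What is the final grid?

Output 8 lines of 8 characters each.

Answer: KRRRRRRR
RRRRRRKR
RRKRRRKR
RRRRGRKR
RRRRRRRR
RRRRRRRR
RRRRRRRR
RRRWRRRR

Derivation:
After op 1 paint(3,4,G):
RRRRRRRR
RRRRRRKR
RRRRRRKR
RRRRGRKR
RRRRRRRR
RRRRRRRR
RRRRRRRR
RRRRRRRR
After op 2 paint(0,6,R):
RRRRRRRR
RRRRRRKR
RRRRRRKR
RRRRGRKR
RRRRRRRR
RRRRRRRR
RRRRRRRR
RRRRRRRR
After op 3 fill(4,5,R) [0 cells changed]:
RRRRRRRR
RRRRRRKR
RRRRRRKR
RRRRGRKR
RRRRRRRR
RRRRRRRR
RRRRRRRR
RRRRRRRR
After op 4 paint(7,3,W):
RRRRRRRR
RRRRRRKR
RRRRRRKR
RRRRGRKR
RRRRRRRR
RRRRRRRR
RRRRRRRR
RRRWRRRR
After op 5 paint(2,2,K):
RRRRRRRR
RRRRRRKR
RRKRRRKR
RRRRGRKR
RRRRRRRR
RRRRRRRR
RRRRRRRR
RRRWRRRR
After op 6 paint(0,0,K):
KRRRRRRR
RRRRRRKR
RRKRRRKR
RRRRGRKR
RRRRRRRR
RRRRRRRR
RRRRRRRR
RRRWRRRR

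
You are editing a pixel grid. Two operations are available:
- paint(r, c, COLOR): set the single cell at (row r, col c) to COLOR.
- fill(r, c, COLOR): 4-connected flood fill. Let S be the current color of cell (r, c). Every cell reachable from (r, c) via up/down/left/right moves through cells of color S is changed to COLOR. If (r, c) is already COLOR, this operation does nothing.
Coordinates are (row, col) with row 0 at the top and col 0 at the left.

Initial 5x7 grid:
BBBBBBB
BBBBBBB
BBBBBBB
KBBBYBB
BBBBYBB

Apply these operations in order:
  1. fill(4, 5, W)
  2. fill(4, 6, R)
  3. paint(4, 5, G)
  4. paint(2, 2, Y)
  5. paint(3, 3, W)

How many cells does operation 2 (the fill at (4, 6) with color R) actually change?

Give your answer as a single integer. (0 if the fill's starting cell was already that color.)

After op 1 fill(4,5,W) [32 cells changed]:
WWWWWWW
WWWWWWW
WWWWWWW
KWWWYWW
WWWWYWW
After op 2 fill(4,6,R) [32 cells changed]:
RRRRRRR
RRRRRRR
RRRRRRR
KRRRYRR
RRRRYRR

Answer: 32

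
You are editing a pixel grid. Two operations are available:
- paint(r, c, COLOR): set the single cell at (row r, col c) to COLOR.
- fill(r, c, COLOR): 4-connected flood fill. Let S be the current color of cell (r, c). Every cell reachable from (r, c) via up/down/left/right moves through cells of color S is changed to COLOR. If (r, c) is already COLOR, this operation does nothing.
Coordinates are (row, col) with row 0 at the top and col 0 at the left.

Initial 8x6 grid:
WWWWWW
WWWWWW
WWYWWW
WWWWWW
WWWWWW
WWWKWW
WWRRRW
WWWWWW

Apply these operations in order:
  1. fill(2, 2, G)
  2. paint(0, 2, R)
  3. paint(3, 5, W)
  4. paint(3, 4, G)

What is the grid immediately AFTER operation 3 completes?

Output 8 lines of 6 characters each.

After op 1 fill(2,2,G) [1 cells changed]:
WWWWWW
WWWWWW
WWGWWW
WWWWWW
WWWWWW
WWWKWW
WWRRRW
WWWWWW
After op 2 paint(0,2,R):
WWRWWW
WWWWWW
WWGWWW
WWWWWW
WWWWWW
WWWKWW
WWRRRW
WWWWWW
After op 3 paint(3,5,W):
WWRWWW
WWWWWW
WWGWWW
WWWWWW
WWWWWW
WWWKWW
WWRRRW
WWWWWW

Answer: WWRWWW
WWWWWW
WWGWWW
WWWWWW
WWWWWW
WWWKWW
WWRRRW
WWWWWW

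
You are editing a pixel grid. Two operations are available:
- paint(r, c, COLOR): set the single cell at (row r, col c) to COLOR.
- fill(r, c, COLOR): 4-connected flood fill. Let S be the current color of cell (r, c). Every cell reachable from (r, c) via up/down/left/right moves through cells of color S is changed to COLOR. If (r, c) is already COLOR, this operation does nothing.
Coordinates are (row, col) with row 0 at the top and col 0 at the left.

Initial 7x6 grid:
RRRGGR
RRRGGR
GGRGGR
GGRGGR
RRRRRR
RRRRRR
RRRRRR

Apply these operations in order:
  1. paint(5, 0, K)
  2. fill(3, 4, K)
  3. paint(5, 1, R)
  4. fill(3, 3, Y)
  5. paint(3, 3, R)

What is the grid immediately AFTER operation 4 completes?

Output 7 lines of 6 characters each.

Answer: RRRYYR
RRRYYR
GGRYYR
GGRYYR
RRRRRR
KRRRRR
RRRRRR

Derivation:
After op 1 paint(5,0,K):
RRRGGR
RRRGGR
GGRGGR
GGRGGR
RRRRRR
KRRRRR
RRRRRR
After op 2 fill(3,4,K) [8 cells changed]:
RRRKKR
RRRKKR
GGRKKR
GGRKKR
RRRRRR
KRRRRR
RRRRRR
After op 3 paint(5,1,R):
RRRKKR
RRRKKR
GGRKKR
GGRKKR
RRRRRR
KRRRRR
RRRRRR
After op 4 fill(3,3,Y) [8 cells changed]:
RRRYYR
RRRYYR
GGRYYR
GGRYYR
RRRRRR
KRRRRR
RRRRRR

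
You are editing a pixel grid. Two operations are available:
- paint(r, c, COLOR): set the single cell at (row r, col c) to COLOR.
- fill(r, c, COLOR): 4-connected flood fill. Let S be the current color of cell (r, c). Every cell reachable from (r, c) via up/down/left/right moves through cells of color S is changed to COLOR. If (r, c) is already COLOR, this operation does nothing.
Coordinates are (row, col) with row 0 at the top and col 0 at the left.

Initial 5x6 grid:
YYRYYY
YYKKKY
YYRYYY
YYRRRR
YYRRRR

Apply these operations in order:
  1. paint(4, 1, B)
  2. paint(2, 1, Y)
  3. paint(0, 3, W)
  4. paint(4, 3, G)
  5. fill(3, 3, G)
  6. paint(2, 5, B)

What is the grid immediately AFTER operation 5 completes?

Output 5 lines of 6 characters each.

After op 1 paint(4,1,B):
YYRYYY
YYKKKY
YYRYYY
YYRRRR
YBRRRR
After op 2 paint(2,1,Y):
YYRYYY
YYKKKY
YYRYYY
YYRRRR
YBRRRR
After op 3 paint(0,3,W):
YYRWYY
YYKKKY
YYRYYY
YYRRRR
YBRRRR
After op 4 paint(4,3,G):
YYRWYY
YYKKKY
YYRYYY
YYRRRR
YBRGRR
After op 5 fill(3,3,G) [8 cells changed]:
YYRWYY
YYKKKY
YYGYYY
YYGGGG
YBGGGG

Answer: YYRWYY
YYKKKY
YYGYYY
YYGGGG
YBGGGG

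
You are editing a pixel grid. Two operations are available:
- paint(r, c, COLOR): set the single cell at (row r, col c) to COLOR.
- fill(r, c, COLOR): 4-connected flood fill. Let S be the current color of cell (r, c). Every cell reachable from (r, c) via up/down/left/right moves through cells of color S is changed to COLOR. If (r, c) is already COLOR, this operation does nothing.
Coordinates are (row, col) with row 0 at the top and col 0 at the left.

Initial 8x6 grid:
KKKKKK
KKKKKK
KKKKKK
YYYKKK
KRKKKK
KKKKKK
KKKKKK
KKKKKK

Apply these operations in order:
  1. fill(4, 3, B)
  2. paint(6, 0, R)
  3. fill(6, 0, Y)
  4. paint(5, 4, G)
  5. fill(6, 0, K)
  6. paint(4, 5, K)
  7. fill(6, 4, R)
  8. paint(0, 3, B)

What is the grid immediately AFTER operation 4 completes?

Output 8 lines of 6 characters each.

After op 1 fill(4,3,B) [44 cells changed]:
BBBBBB
BBBBBB
BBBBBB
YYYBBB
BRBBBB
BBBBBB
BBBBBB
BBBBBB
After op 2 paint(6,0,R):
BBBBBB
BBBBBB
BBBBBB
YYYBBB
BRBBBB
BBBBBB
RBBBBB
BBBBBB
After op 3 fill(6,0,Y) [1 cells changed]:
BBBBBB
BBBBBB
BBBBBB
YYYBBB
BRBBBB
BBBBBB
YBBBBB
BBBBBB
After op 4 paint(5,4,G):
BBBBBB
BBBBBB
BBBBBB
YYYBBB
BRBBBB
BBBBGB
YBBBBB
BBBBBB

Answer: BBBBBB
BBBBBB
BBBBBB
YYYBBB
BRBBBB
BBBBGB
YBBBBB
BBBBBB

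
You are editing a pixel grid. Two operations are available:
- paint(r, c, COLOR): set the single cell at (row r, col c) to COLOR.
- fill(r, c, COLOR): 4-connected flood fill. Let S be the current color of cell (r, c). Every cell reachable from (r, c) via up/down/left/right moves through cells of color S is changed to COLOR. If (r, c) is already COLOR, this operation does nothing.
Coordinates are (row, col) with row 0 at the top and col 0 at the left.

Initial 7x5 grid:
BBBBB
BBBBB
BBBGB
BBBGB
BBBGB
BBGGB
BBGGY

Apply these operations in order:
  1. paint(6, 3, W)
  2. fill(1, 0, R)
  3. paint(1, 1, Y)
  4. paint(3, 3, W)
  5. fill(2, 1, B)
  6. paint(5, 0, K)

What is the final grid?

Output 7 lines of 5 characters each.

After op 1 paint(6,3,W):
BBBBB
BBBBB
BBBGB
BBBGB
BBBGB
BBGGB
BBGWY
After op 2 fill(1,0,R) [27 cells changed]:
RRRRR
RRRRR
RRRGR
RRRGR
RRRGR
RRGGR
RRGWY
After op 3 paint(1,1,Y):
RRRRR
RYRRR
RRRGR
RRRGR
RRRGR
RRGGR
RRGWY
After op 4 paint(3,3,W):
RRRRR
RYRRR
RRRGR
RRRWR
RRRGR
RRGGR
RRGWY
After op 5 fill(2,1,B) [26 cells changed]:
BBBBB
BYBBB
BBBGB
BBBWB
BBBGB
BBGGB
BBGWY
After op 6 paint(5,0,K):
BBBBB
BYBBB
BBBGB
BBBWB
BBBGB
KBGGB
BBGWY

Answer: BBBBB
BYBBB
BBBGB
BBBWB
BBBGB
KBGGB
BBGWY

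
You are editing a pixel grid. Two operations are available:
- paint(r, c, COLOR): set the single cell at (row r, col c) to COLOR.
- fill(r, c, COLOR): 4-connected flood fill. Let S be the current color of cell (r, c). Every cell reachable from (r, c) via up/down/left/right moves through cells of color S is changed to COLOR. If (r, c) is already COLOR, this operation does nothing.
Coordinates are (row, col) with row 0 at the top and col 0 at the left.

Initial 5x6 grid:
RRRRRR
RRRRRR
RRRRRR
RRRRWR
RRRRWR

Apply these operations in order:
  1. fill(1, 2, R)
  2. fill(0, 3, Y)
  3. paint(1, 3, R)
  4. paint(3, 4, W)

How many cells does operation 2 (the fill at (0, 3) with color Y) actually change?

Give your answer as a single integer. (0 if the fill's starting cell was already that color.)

After op 1 fill(1,2,R) [0 cells changed]:
RRRRRR
RRRRRR
RRRRRR
RRRRWR
RRRRWR
After op 2 fill(0,3,Y) [28 cells changed]:
YYYYYY
YYYYYY
YYYYYY
YYYYWY
YYYYWY

Answer: 28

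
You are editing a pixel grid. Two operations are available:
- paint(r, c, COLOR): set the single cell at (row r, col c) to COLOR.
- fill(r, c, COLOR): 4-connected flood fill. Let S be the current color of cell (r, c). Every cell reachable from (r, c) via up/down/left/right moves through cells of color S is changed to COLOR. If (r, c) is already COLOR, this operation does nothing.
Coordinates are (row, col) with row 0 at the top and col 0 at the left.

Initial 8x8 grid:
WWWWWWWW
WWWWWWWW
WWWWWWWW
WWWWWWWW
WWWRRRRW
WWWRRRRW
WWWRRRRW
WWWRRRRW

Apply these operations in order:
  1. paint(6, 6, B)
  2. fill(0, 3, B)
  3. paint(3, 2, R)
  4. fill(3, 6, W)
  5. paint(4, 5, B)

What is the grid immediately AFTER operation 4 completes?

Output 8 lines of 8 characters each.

After op 1 paint(6,6,B):
WWWWWWWW
WWWWWWWW
WWWWWWWW
WWWWWWWW
WWWRRRRW
WWWRRRRW
WWWRRRBW
WWWRRRRW
After op 2 fill(0,3,B) [48 cells changed]:
BBBBBBBB
BBBBBBBB
BBBBBBBB
BBBBBBBB
BBBRRRRB
BBBRRRRB
BBBRRRBB
BBBRRRRB
After op 3 paint(3,2,R):
BBBBBBBB
BBBBBBBB
BBBBBBBB
BBRBBBBB
BBBRRRRB
BBBRRRRB
BBBRRRBB
BBBRRRRB
After op 4 fill(3,6,W) [48 cells changed]:
WWWWWWWW
WWWWWWWW
WWWWWWWW
WWRWWWWW
WWWRRRRW
WWWRRRRW
WWWRRRWW
WWWRRRRW

Answer: WWWWWWWW
WWWWWWWW
WWWWWWWW
WWRWWWWW
WWWRRRRW
WWWRRRRW
WWWRRRWW
WWWRRRRW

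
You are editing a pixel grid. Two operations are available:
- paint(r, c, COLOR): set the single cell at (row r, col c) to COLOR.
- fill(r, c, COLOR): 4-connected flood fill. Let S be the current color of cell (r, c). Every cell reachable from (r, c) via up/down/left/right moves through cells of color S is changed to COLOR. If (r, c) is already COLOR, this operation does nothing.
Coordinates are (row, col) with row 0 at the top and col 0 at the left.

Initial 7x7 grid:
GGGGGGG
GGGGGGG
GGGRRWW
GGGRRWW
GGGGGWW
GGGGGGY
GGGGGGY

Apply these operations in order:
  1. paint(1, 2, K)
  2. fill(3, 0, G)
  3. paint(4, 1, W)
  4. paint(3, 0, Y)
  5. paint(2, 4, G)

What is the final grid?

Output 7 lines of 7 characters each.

After op 1 paint(1,2,K):
GGGGGGG
GGKGGGG
GGGRRWW
GGGRRWW
GGGGGWW
GGGGGGY
GGGGGGY
After op 2 fill(3,0,G) [0 cells changed]:
GGGGGGG
GGKGGGG
GGGRRWW
GGGRRWW
GGGGGWW
GGGGGGY
GGGGGGY
After op 3 paint(4,1,W):
GGGGGGG
GGKGGGG
GGGRRWW
GGGRRWW
GWGGGWW
GGGGGGY
GGGGGGY
After op 4 paint(3,0,Y):
GGGGGGG
GGKGGGG
GGGRRWW
YGGRRWW
GWGGGWW
GGGGGGY
GGGGGGY
After op 5 paint(2,4,G):
GGGGGGG
GGKGGGG
GGGRGWW
YGGRRWW
GWGGGWW
GGGGGGY
GGGGGGY

Answer: GGGGGGG
GGKGGGG
GGGRGWW
YGGRRWW
GWGGGWW
GGGGGGY
GGGGGGY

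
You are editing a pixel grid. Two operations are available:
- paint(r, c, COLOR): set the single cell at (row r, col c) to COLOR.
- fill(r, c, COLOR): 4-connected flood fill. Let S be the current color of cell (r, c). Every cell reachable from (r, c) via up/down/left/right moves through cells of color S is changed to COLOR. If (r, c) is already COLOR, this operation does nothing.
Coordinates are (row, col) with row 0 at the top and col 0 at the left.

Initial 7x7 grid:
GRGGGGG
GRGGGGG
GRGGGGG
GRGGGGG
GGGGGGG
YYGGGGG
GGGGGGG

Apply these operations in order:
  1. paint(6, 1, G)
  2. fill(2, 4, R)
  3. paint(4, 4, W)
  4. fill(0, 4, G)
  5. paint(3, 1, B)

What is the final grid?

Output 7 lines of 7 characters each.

After op 1 paint(6,1,G):
GRGGGGG
GRGGGGG
GRGGGGG
GRGGGGG
GGGGGGG
YYGGGGG
GGGGGGG
After op 2 fill(2,4,R) [43 cells changed]:
RRRRRRR
RRRRRRR
RRRRRRR
RRRRRRR
RRRRRRR
YYRRRRR
RRRRRRR
After op 3 paint(4,4,W):
RRRRRRR
RRRRRRR
RRRRRRR
RRRRRRR
RRRRWRR
YYRRRRR
RRRRRRR
After op 4 fill(0,4,G) [46 cells changed]:
GGGGGGG
GGGGGGG
GGGGGGG
GGGGGGG
GGGGWGG
YYGGGGG
GGGGGGG
After op 5 paint(3,1,B):
GGGGGGG
GGGGGGG
GGGGGGG
GBGGGGG
GGGGWGG
YYGGGGG
GGGGGGG

Answer: GGGGGGG
GGGGGGG
GGGGGGG
GBGGGGG
GGGGWGG
YYGGGGG
GGGGGGG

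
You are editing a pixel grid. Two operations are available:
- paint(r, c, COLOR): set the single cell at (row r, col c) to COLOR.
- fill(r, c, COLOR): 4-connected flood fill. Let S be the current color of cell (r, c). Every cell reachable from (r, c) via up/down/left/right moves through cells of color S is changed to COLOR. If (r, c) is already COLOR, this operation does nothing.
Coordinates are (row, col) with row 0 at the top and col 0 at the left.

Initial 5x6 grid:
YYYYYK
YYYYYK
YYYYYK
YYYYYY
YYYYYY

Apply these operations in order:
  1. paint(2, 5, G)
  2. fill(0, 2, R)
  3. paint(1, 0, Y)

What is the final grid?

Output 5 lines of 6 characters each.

Answer: RRRRRK
YRRRRK
RRRRRG
RRRRRR
RRRRRR

Derivation:
After op 1 paint(2,5,G):
YYYYYK
YYYYYK
YYYYYG
YYYYYY
YYYYYY
After op 2 fill(0,2,R) [27 cells changed]:
RRRRRK
RRRRRK
RRRRRG
RRRRRR
RRRRRR
After op 3 paint(1,0,Y):
RRRRRK
YRRRRK
RRRRRG
RRRRRR
RRRRRR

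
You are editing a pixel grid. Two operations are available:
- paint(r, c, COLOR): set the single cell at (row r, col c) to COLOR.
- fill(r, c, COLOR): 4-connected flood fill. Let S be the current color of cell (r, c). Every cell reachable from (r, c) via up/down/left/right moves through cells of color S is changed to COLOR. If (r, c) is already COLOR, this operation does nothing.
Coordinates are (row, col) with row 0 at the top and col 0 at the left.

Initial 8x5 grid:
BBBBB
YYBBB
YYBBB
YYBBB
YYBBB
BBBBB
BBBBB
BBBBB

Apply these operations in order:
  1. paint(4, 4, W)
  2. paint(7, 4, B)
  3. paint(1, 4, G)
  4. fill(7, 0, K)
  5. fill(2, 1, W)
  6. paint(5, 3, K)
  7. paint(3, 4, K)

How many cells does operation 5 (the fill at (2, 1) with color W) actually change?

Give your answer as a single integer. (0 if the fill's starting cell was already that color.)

After op 1 paint(4,4,W):
BBBBB
YYBBB
YYBBB
YYBBB
YYBBW
BBBBB
BBBBB
BBBBB
After op 2 paint(7,4,B):
BBBBB
YYBBB
YYBBB
YYBBB
YYBBW
BBBBB
BBBBB
BBBBB
After op 3 paint(1,4,G):
BBBBB
YYBBG
YYBBB
YYBBB
YYBBW
BBBBB
BBBBB
BBBBB
After op 4 fill(7,0,K) [30 cells changed]:
KKKKK
YYKKG
YYKKK
YYKKK
YYKKW
KKKKK
KKKKK
KKKKK
After op 5 fill(2,1,W) [8 cells changed]:
KKKKK
WWKKG
WWKKK
WWKKK
WWKKW
KKKKK
KKKKK
KKKKK

Answer: 8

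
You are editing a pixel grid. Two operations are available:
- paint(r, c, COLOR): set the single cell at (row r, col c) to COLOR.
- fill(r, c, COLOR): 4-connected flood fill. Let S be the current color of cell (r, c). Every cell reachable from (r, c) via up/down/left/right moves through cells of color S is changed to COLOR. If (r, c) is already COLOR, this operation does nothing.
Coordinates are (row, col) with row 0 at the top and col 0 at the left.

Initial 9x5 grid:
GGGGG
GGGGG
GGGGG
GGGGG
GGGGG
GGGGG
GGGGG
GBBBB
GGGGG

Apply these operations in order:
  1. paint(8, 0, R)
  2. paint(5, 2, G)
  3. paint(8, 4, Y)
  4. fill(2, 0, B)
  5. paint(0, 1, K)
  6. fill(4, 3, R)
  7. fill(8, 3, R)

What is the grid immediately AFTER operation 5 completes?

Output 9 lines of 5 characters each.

Answer: BKBBB
BBBBB
BBBBB
BBBBB
BBBBB
BBBBB
BBBBB
BBBBB
RGGGY

Derivation:
After op 1 paint(8,0,R):
GGGGG
GGGGG
GGGGG
GGGGG
GGGGG
GGGGG
GGGGG
GBBBB
RGGGG
After op 2 paint(5,2,G):
GGGGG
GGGGG
GGGGG
GGGGG
GGGGG
GGGGG
GGGGG
GBBBB
RGGGG
After op 3 paint(8,4,Y):
GGGGG
GGGGG
GGGGG
GGGGG
GGGGG
GGGGG
GGGGG
GBBBB
RGGGY
After op 4 fill(2,0,B) [36 cells changed]:
BBBBB
BBBBB
BBBBB
BBBBB
BBBBB
BBBBB
BBBBB
BBBBB
RGGGY
After op 5 paint(0,1,K):
BKBBB
BBBBB
BBBBB
BBBBB
BBBBB
BBBBB
BBBBB
BBBBB
RGGGY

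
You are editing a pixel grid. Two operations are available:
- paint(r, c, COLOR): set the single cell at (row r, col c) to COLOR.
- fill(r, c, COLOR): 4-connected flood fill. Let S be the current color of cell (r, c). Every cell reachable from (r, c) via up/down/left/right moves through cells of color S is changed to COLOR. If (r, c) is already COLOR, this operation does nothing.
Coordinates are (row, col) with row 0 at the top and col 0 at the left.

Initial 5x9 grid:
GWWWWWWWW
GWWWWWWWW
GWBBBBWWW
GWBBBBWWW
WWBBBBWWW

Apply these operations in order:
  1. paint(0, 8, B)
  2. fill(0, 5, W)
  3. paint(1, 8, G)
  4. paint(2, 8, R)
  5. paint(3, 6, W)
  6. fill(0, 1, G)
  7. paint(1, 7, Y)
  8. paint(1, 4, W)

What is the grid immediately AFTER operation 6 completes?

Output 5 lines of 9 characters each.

Answer: GGGGGGGGB
GGGGGGGGG
GGBBBBGGR
GGBBBBGGG
GGBBBBGGG

Derivation:
After op 1 paint(0,8,B):
GWWWWWWWB
GWWWWWWWW
GWBBBBWWW
GWBBBBWWW
WWBBBBWWW
After op 2 fill(0,5,W) [0 cells changed]:
GWWWWWWWB
GWWWWWWWW
GWBBBBWWW
GWBBBBWWW
WWBBBBWWW
After op 3 paint(1,8,G):
GWWWWWWWB
GWWWWWWWG
GWBBBBWWW
GWBBBBWWW
WWBBBBWWW
After op 4 paint(2,8,R):
GWWWWWWWB
GWWWWWWWG
GWBBBBWWR
GWBBBBWWW
WWBBBBWWW
After op 5 paint(3,6,W):
GWWWWWWWB
GWWWWWWWG
GWBBBBWWR
GWBBBBWWW
WWBBBBWWW
After op 6 fill(0,1,G) [26 cells changed]:
GGGGGGGGB
GGGGGGGGG
GGBBBBGGR
GGBBBBGGG
GGBBBBGGG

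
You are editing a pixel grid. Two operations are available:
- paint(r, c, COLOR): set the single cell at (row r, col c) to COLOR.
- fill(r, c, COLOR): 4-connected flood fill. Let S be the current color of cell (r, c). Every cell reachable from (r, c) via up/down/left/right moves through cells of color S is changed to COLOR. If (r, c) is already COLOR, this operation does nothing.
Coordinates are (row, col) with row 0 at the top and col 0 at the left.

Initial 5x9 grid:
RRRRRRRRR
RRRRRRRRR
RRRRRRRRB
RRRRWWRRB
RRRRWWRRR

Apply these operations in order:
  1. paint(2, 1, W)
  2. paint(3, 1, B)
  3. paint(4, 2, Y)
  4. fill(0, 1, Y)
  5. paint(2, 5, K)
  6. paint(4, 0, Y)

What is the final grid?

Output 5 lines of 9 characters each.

After op 1 paint(2,1,W):
RRRRRRRRR
RRRRRRRRR
RWRRRRRRB
RRRRWWRRB
RRRRWWRRR
After op 2 paint(3,1,B):
RRRRRRRRR
RRRRRRRRR
RWRRRRRRB
RBRRWWRRB
RRRRWWRRR
After op 3 paint(4,2,Y):
RRRRRRRRR
RRRRRRRRR
RWRRRRRRB
RBRRWWRRB
RRYRWWRRR
After op 4 fill(0,1,Y) [36 cells changed]:
YYYYYYYYY
YYYYYYYYY
YWYYYYYYB
YBYYWWYYB
YYYYWWYYY
After op 5 paint(2,5,K):
YYYYYYYYY
YYYYYYYYY
YWYYYKYYB
YBYYWWYYB
YYYYWWYYY
After op 6 paint(4,0,Y):
YYYYYYYYY
YYYYYYYYY
YWYYYKYYB
YBYYWWYYB
YYYYWWYYY

Answer: YYYYYYYYY
YYYYYYYYY
YWYYYKYYB
YBYYWWYYB
YYYYWWYYY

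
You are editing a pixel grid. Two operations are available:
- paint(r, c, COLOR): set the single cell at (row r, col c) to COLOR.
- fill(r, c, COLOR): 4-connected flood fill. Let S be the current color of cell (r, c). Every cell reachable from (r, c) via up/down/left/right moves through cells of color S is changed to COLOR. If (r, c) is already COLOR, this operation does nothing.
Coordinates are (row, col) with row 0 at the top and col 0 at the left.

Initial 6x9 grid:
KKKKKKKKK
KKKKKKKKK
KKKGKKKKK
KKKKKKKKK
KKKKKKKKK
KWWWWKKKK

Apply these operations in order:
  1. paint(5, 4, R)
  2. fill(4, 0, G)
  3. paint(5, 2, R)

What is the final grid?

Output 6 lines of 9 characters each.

Answer: GGGGGGGGG
GGGGGGGGG
GGGGGGGGG
GGGGGGGGG
GGGGGGGGG
GWRWRGGGG

Derivation:
After op 1 paint(5,4,R):
KKKKKKKKK
KKKKKKKKK
KKKGKKKKK
KKKKKKKKK
KKKKKKKKK
KWWWRKKKK
After op 2 fill(4,0,G) [49 cells changed]:
GGGGGGGGG
GGGGGGGGG
GGGGGGGGG
GGGGGGGGG
GGGGGGGGG
GWWWRGGGG
After op 3 paint(5,2,R):
GGGGGGGGG
GGGGGGGGG
GGGGGGGGG
GGGGGGGGG
GGGGGGGGG
GWRWRGGGG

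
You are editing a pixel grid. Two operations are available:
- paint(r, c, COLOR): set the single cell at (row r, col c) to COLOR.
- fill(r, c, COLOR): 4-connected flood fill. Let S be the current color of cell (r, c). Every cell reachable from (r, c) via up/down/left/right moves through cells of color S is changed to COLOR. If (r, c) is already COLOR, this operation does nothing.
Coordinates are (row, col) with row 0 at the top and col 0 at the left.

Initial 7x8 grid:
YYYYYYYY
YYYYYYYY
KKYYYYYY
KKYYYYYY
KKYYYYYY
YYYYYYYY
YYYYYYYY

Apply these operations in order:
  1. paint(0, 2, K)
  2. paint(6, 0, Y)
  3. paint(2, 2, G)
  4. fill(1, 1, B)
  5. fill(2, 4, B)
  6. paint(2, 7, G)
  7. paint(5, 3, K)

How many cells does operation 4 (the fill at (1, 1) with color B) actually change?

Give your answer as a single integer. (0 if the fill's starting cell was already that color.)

Answer: 48

Derivation:
After op 1 paint(0,2,K):
YYKYYYYY
YYYYYYYY
KKYYYYYY
KKYYYYYY
KKYYYYYY
YYYYYYYY
YYYYYYYY
After op 2 paint(6,0,Y):
YYKYYYYY
YYYYYYYY
KKYYYYYY
KKYYYYYY
KKYYYYYY
YYYYYYYY
YYYYYYYY
After op 3 paint(2,2,G):
YYKYYYYY
YYYYYYYY
KKGYYYYY
KKYYYYYY
KKYYYYYY
YYYYYYYY
YYYYYYYY
After op 4 fill(1,1,B) [48 cells changed]:
BBKBBBBB
BBBBBBBB
KKGBBBBB
KKBBBBBB
KKBBBBBB
BBBBBBBB
BBBBBBBB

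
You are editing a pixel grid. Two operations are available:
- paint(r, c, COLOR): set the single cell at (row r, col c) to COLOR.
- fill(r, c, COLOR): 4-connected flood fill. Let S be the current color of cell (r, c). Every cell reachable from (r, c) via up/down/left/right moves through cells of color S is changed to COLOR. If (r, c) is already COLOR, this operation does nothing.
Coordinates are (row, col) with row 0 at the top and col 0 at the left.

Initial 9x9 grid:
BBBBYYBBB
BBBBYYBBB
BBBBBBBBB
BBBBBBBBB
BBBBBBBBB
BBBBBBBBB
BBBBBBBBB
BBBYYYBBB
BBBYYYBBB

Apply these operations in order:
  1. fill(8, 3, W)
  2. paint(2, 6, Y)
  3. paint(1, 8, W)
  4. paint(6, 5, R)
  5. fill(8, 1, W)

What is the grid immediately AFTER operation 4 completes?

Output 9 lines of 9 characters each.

After op 1 fill(8,3,W) [6 cells changed]:
BBBBYYBBB
BBBBYYBBB
BBBBBBBBB
BBBBBBBBB
BBBBBBBBB
BBBBBBBBB
BBBBBBBBB
BBBWWWBBB
BBBWWWBBB
After op 2 paint(2,6,Y):
BBBBYYBBB
BBBBYYBBB
BBBBBBYBB
BBBBBBBBB
BBBBBBBBB
BBBBBBBBB
BBBBBBBBB
BBBWWWBBB
BBBWWWBBB
After op 3 paint(1,8,W):
BBBBYYBBB
BBBBYYBBW
BBBBBBYBB
BBBBBBBBB
BBBBBBBBB
BBBBBBBBB
BBBBBBBBB
BBBWWWBBB
BBBWWWBBB
After op 4 paint(6,5,R):
BBBBYYBBB
BBBBYYBBW
BBBBBBYBB
BBBBBBBBB
BBBBBBBBB
BBBBBBBBB
BBBBBRBBB
BBBWWWBBB
BBBWWWBBB

Answer: BBBBYYBBB
BBBBYYBBW
BBBBBBYBB
BBBBBBBBB
BBBBBBBBB
BBBBBBBBB
BBBBBRBBB
BBBWWWBBB
BBBWWWBBB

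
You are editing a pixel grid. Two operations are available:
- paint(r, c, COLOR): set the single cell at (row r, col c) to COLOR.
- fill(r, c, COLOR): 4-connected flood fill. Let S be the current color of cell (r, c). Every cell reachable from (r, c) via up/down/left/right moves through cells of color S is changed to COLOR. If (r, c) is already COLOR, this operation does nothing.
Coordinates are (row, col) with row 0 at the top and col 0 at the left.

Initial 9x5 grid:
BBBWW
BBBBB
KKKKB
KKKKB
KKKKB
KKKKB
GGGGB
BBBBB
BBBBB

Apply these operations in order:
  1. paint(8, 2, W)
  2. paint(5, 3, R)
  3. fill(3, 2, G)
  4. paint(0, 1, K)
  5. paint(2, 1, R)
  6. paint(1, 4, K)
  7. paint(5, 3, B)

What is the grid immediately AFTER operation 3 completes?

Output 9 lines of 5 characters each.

After op 1 paint(8,2,W):
BBBWW
BBBBB
KKKKB
KKKKB
KKKKB
KKKKB
GGGGB
BBBBB
BBWBB
After op 2 paint(5,3,R):
BBBWW
BBBBB
KKKKB
KKKKB
KKKKB
KKKRB
GGGGB
BBBBB
BBWBB
After op 3 fill(3,2,G) [15 cells changed]:
BBBWW
BBBBB
GGGGB
GGGGB
GGGGB
GGGRB
GGGGB
BBBBB
BBWBB

Answer: BBBWW
BBBBB
GGGGB
GGGGB
GGGGB
GGGRB
GGGGB
BBBBB
BBWBB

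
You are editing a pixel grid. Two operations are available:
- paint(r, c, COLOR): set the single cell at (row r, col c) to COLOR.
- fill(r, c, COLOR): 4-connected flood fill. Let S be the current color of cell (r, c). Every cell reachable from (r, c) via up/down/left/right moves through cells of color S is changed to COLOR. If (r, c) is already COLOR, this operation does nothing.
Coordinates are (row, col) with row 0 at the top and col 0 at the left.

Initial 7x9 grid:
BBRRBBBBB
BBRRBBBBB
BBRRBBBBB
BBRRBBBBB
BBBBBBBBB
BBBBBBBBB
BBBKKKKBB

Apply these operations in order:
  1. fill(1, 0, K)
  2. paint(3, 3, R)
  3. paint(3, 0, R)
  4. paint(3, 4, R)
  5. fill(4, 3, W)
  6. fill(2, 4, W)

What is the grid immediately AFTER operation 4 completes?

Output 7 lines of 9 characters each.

Answer: KKRRKKKKK
KKRRKKKKK
KKRRKKKKK
RKRRRKKKK
KKKKKKKKK
KKKKKKKKK
KKKKKKKKK

Derivation:
After op 1 fill(1,0,K) [51 cells changed]:
KKRRKKKKK
KKRRKKKKK
KKRRKKKKK
KKRRKKKKK
KKKKKKKKK
KKKKKKKKK
KKKKKKKKK
After op 2 paint(3,3,R):
KKRRKKKKK
KKRRKKKKK
KKRRKKKKK
KKRRKKKKK
KKKKKKKKK
KKKKKKKKK
KKKKKKKKK
After op 3 paint(3,0,R):
KKRRKKKKK
KKRRKKKKK
KKRRKKKKK
RKRRKKKKK
KKKKKKKKK
KKKKKKKKK
KKKKKKKKK
After op 4 paint(3,4,R):
KKRRKKKKK
KKRRKKKKK
KKRRKKKKK
RKRRRKKKK
KKKKKKKKK
KKKKKKKKK
KKKKKKKKK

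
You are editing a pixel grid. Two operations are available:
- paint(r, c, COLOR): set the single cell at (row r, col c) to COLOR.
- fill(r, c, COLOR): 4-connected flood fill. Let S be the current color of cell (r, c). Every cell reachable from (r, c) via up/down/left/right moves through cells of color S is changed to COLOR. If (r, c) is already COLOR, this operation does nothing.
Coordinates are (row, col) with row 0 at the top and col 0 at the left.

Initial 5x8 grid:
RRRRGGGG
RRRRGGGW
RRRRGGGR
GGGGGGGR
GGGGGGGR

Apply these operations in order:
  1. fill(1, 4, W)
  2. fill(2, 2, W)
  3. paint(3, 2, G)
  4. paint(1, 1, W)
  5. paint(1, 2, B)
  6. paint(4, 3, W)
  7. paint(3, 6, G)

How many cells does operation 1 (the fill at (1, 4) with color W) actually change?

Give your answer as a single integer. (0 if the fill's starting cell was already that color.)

After op 1 fill(1,4,W) [24 cells changed]:
RRRRWWWW
RRRRWWWW
RRRRWWWR
WWWWWWWR
WWWWWWWR

Answer: 24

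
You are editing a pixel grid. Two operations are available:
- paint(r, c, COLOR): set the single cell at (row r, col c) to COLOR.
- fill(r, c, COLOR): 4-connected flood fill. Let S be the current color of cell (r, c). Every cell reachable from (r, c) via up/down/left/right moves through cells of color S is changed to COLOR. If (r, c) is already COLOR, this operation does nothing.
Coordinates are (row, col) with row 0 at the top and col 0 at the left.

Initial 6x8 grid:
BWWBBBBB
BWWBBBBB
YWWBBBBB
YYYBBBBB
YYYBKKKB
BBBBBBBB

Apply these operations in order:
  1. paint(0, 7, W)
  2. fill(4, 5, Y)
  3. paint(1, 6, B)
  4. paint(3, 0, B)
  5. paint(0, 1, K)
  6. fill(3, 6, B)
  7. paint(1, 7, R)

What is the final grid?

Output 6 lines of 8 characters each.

After op 1 paint(0,7,W):
BWWBBBBW
BWWBBBBB
YWWBBBBB
YYYBBBBB
YYYBKKKB
BBBBBBBB
After op 2 fill(4,5,Y) [3 cells changed]:
BWWBBBBW
BWWBBBBB
YWWBBBBB
YYYBBBBB
YYYBYYYB
BBBBBBBB
After op 3 paint(1,6,B):
BWWBBBBW
BWWBBBBB
YWWBBBBB
YYYBBBBB
YYYBYYYB
BBBBBBBB
After op 4 paint(3,0,B):
BWWBBBBW
BWWBBBBB
YWWBBBBB
BYYBBBBB
YYYBYYYB
BBBBBBBB
After op 5 paint(0,1,K):
BKWBBBBW
BWWBBBBB
YWWBBBBB
BYYBBBBB
YYYBYYYB
BBBBBBBB
After op 6 fill(3,6,B) [0 cells changed]:
BKWBBBBW
BWWBBBBB
YWWBBBBB
BYYBBBBB
YYYBYYYB
BBBBBBBB
After op 7 paint(1,7,R):
BKWBBBBW
BWWBBBBR
YWWBBBBB
BYYBBBBB
YYYBYYYB
BBBBBBBB

Answer: BKWBBBBW
BWWBBBBR
YWWBBBBB
BYYBBBBB
YYYBYYYB
BBBBBBBB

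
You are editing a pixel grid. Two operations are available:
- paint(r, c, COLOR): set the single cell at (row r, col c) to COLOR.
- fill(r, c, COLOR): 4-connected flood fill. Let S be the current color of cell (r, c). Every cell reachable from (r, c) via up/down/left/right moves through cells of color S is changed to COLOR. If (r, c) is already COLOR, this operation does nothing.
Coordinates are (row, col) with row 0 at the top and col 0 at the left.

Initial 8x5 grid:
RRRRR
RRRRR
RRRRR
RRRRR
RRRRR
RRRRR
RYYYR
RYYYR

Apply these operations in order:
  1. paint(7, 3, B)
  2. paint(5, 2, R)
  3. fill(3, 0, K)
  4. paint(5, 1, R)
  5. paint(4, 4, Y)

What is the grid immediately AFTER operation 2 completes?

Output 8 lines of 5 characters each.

After op 1 paint(7,3,B):
RRRRR
RRRRR
RRRRR
RRRRR
RRRRR
RRRRR
RYYYR
RYYBR
After op 2 paint(5,2,R):
RRRRR
RRRRR
RRRRR
RRRRR
RRRRR
RRRRR
RYYYR
RYYBR

Answer: RRRRR
RRRRR
RRRRR
RRRRR
RRRRR
RRRRR
RYYYR
RYYBR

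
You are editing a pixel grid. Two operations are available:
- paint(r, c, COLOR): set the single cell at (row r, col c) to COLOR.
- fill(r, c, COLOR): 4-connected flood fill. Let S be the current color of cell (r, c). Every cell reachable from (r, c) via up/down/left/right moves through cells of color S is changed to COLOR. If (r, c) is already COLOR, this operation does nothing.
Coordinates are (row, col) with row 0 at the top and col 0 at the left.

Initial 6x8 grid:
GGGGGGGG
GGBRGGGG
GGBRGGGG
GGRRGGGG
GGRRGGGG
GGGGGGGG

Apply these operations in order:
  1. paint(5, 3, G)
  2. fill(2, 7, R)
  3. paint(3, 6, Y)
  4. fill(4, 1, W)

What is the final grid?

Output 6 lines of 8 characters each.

After op 1 paint(5,3,G):
GGGGGGGG
GGBRGGGG
GGBRGGGG
GGRRGGGG
GGRRGGGG
GGGGGGGG
After op 2 fill(2,7,R) [40 cells changed]:
RRRRRRRR
RRBRRRRR
RRBRRRRR
RRRRRRRR
RRRRRRRR
RRRRRRRR
After op 3 paint(3,6,Y):
RRRRRRRR
RRBRRRRR
RRBRRRRR
RRRRRRYR
RRRRRRRR
RRRRRRRR
After op 4 fill(4,1,W) [45 cells changed]:
WWWWWWWW
WWBWWWWW
WWBWWWWW
WWWWWWYW
WWWWWWWW
WWWWWWWW

Answer: WWWWWWWW
WWBWWWWW
WWBWWWWW
WWWWWWYW
WWWWWWWW
WWWWWWWW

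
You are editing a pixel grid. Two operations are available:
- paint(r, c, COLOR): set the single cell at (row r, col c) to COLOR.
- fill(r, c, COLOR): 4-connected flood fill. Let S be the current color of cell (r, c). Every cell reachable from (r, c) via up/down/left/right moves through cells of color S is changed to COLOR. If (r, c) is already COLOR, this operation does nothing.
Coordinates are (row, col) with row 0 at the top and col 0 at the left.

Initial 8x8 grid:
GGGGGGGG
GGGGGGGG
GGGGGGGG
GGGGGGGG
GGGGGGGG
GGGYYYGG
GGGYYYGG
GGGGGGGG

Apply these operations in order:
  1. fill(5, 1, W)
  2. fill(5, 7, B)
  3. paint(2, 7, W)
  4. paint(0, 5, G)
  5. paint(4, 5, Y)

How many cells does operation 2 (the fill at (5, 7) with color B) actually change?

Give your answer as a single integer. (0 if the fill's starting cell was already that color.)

Answer: 58

Derivation:
After op 1 fill(5,1,W) [58 cells changed]:
WWWWWWWW
WWWWWWWW
WWWWWWWW
WWWWWWWW
WWWWWWWW
WWWYYYWW
WWWYYYWW
WWWWWWWW
After op 2 fill(5,7,B) [58 cells changed]:
BBBBBBBB
BBBBBBBB
BBBBBBBB
BBBBBBBB
BBBBBBBB
BBBYYYBB
BBBYYYBB
BBBBBBBB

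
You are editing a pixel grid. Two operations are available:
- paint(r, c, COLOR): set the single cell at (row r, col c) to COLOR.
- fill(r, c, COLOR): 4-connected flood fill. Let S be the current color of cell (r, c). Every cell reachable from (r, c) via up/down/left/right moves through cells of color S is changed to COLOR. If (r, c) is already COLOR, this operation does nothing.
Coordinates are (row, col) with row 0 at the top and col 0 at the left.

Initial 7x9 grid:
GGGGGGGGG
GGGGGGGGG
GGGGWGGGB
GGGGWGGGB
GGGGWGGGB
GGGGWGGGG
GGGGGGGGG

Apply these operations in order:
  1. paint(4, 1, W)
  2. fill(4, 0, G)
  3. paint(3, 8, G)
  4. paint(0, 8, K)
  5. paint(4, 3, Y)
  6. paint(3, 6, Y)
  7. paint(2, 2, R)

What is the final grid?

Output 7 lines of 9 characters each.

Answer: GGGGGGGGK
GGGGGGGGG
GGRGWGGGB
GGGGWGYGG
GWGYWGGGB
GGGGWGGGG
GGGGGGGGG

Derivation:
After op 1 paint(4,1,W):
GGGGGGGGG
GGGGGGGGG
GGGGWGGGB
GGGGWGGGB
GWGGWGGGB
GGGGWGGGG
GGGGGGGGG
After op 2 fill(4,0,G) [0 cells changed]:
GGGGGGGGG
GGGGGGGGG
GGGGWGGGB
GGGGWGGGB
GWGGWGGGB
GGGGWGGGG
GGGGGGGGG
After op 3 paint(3,8,G):
GGGGGGGGG
GGGGGGGGG
GGGGWGGGB
GGGGWGGGG
GWGGWGGGB
GGGGWGGGG
GGGGGGGGG
After op 4 paint(0,8,K):
GGGGGGGGK
GGGGGGGGG
GGGGWGGGB
GGGGWGGGG
GWGGWGGGB
GGGGWGGGG
GGGGGGGGG
After op 5 paint(4,3,Y):
GGGGGGGGK
GGGGGGGGG
GGGGWGGGB
GGGGWGGGG
GWGYWGGGB
GGGGWGGGG
GGGGGGGGG
After op 6 paint(3,6,Y):
GGGGGGGGK
GGGGGGGGG
GGGGWGGGB
GGGGWGYGG
GWGYWGGGB
GGGGWGGGG
GGGGGGGGG
After op 7 paint(2,2,R):
GGGGGGGGK
GGGGGGGGG
GGRGWGGGB
GGGGWGYGG
GWGYWGGGB
GGGGWGGGG
GGGGGGGGG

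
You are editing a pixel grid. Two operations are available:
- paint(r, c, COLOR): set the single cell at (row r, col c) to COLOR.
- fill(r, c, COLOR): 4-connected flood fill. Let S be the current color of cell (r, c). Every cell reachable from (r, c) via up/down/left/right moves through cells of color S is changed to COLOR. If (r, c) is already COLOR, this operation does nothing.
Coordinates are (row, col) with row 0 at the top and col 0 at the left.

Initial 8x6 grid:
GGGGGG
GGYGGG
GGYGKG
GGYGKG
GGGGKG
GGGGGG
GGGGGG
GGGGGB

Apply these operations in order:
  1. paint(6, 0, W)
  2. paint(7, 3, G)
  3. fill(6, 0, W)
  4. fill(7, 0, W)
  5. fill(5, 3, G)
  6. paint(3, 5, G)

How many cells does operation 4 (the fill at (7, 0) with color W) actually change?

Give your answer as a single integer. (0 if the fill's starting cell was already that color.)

Answer: 40

Derivation:
After op 1 paint(6,0,W):
GGGGGG
GGYGGG
GGYGKG
GGYGKG
GGGGKG
GGGGGG
WGGGGG
GGGGGB
After op 2 paint(7,3,G):
GGGGGG
GGYGGG
GGYGKG
GGYGKG
GGGGKG
GGGGGG
WGGGGG
GGGGGB
After op 3 fill(6,0,W) [0 cells changed]:
GGGGGG
GGYGGG
GGYGKG
GGYGKG
GGGGKG
GGGGGG
WGGGGG
GGGGGB
After op 4 fill(7,0,W) [40 cells changed]:
WWWWWW
WWYWWW
WWYWKW
WWYWKW
WWWWKW
WWWWWW
WWWWWW
WWWWWB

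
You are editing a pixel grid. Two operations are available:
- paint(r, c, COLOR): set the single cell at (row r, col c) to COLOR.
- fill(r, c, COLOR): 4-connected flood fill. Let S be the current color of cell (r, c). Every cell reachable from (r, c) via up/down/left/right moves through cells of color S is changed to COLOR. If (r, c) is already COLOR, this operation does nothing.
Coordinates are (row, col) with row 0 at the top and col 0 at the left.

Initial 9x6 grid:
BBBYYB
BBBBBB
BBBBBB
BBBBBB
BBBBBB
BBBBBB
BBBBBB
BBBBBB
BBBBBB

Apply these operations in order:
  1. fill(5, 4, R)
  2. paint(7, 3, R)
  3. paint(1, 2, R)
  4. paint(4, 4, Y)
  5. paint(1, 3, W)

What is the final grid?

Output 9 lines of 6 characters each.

After op 1 fill(5,4,R) [52 cells changed]:
RRRYYR
RRRRRR
RRRRRR
RRRRRR
RRRRRR
RRRRRR
RRRRRR
RRRRRR
RRRRRR
After op 2 paint(7,3,R):
RRRYYR
RRRRRR
RRRRRR
RRRRRR
RRRRRR
RRRRRR
RRRRRR
RRRRRR
RRRRRR
After op 3 paint(1,2,R):
RRRYYR
RRRRRR
RRRRRR
RRRRRR
RRRRRR
RRRRRR
RRRRRR
RRRRRR
RRRRRR
After op 4 paint(4,4,Y):
RRRYYR
RRRRRR
RRRRRR
RRRRRR
RRRRYR
RRRRRR
RRRRRR
RRRRRR
RRRRRR
After op 5 paint(1,3,W):
RRRYYR
RRRWRR
RRRRRR
RRRRRR
RRRRYR
RRRRRR
RRRRRR
RRRRRR
RRRRRR

Answer: RRRYYR
RRRWRR
RRRRRR
RRRRRR
RRRRYR
RRRRRR
RRRRRR
RRRRRR
RRRRRR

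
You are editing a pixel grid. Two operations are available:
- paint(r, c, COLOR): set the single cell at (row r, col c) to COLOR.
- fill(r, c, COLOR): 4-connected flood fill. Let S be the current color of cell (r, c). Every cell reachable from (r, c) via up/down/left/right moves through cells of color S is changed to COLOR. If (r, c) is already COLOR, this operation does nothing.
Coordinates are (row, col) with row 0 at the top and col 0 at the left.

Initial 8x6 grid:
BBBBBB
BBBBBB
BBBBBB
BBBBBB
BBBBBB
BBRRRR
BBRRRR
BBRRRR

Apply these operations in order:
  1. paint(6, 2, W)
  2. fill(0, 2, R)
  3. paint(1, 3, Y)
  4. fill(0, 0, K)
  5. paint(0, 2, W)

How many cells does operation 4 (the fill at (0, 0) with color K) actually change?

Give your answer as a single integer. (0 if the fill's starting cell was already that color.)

Answer: 46

Derivation:
After op 1 paint(6,2,W):
BBBBBB
BBBBBB
BBBBBB
BBBBBB
BBBBBB
BBRRRR
BBWRRR
BBRRRR
After op 2 fill(0,2,R) [36 cells changed]:
RRRRRR
RRRRRR
RRRRRR
RRRRRR
RRRRRR
RRRRRR
RRWRRR
RRRRRR
After op 3 paint(1,3,Y):
RRRRRR
RRRYRR
RRRRRR
RRRRRR
RRRRRR
RRRRRR
RRWRRR
RRRRRR
After op 4 fill(0,0,K) [46 cells changed]:
KKKKKK
KKKYKK
KKKKKK
KKKKKK
KKKKKK
KKKKKK
KKWKKK
KKKKKK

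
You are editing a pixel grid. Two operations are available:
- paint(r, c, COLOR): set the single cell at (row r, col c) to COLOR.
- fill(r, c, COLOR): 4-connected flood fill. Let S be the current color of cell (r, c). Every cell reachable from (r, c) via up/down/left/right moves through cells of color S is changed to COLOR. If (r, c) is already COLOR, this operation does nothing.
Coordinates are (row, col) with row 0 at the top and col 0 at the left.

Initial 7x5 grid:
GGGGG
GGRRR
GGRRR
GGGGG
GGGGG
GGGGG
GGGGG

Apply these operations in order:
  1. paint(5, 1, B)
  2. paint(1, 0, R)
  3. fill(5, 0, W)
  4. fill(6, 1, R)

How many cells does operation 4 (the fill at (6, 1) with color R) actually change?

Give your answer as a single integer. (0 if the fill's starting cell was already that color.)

After op 1 paint(5,1,B):
GGGGG
GGRRR
GGRRR
GGGGG
GGGGG
GBGGG
GGGGG
After op 2 paint(1,0,R):
GGGGG
RGRRR
GGRRR
GGGGG
GGGGG
GBGGG
GGGGG
After op 3 fill(5,0,W) [27 cells changed]:
WWWWW
RWRRR
WWRRR
WWWWW
WWWWW
WBWWW
WWWWW
After op 4 fill(6,1,R) [27 cells changed]:
RRRRR
RRRRR
RRRRR
RRRRR
RRRRR
RBRRR
RRRRR

Answer: 27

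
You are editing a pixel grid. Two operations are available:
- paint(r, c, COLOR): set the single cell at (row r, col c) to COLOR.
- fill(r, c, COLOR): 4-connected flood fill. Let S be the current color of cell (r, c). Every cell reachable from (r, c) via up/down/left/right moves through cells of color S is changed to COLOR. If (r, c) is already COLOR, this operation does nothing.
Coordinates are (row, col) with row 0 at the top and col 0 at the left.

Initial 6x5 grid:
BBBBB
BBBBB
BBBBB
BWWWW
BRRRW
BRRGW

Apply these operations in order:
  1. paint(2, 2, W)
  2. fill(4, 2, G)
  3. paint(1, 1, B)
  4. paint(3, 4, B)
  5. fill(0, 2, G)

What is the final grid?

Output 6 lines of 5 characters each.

After op 1 paint(2,2,W):
BBBBB
BBBBB
BBWBB
BWWWW
BRRRW
BRRGW
After op 2 fill(4,2,G) [5 cells changed]:
BBBBB
BBBBB
BBWBB
BWWWW
BGGGW
BGGGW
After op 3 paint(1,1,B):
BBBBB
BBBBB
BBWBB
BWWWW
BGGGW
BGGGW
After op 4 paint(3,4,B):
BBBBB
BBBBB
BBWBB
BWWWB
BGGGW
BGGGW
After op 5 fill(0,2,G) [18 cells changed]:
GGGGG
GGGGG
GGWGG
GWWWG
GGGGW
GGGGW

Answer: GGGGG
GGGGG
GGWGG
GWWWG
GGGGW
GGGGW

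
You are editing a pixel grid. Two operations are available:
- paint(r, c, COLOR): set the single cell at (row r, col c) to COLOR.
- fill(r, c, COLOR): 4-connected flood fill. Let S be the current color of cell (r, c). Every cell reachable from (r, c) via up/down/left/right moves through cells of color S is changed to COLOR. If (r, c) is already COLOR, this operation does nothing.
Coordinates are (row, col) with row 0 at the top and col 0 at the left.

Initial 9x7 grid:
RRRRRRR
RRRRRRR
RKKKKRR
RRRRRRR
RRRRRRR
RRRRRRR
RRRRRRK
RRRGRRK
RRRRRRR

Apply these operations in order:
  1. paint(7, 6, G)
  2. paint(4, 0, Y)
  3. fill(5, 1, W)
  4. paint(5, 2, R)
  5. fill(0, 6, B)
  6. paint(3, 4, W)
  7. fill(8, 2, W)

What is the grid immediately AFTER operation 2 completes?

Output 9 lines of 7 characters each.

Answer: RRRRRRR
RRRRRRR
RKKKKRR
RRRRRRR
YRRRRRR
RRRRRRR
RRRRRRK
RRRGRRG
RRRRRRR

Derivation:
After op 1 paint(7,6,G):
RRRRRRR
RRRRRRR
RKKKKRR
RRRRRRR
RRRRRRR
RRRRRRR
RRRRRRK
RRRGRRG
RRRRRRR
After op 2 paint(4,0,Y):
RRRRRRR
RRRRRRR
RKKKKRR
RRRRRRR
YRRRRRR
RRRRRRR
RRRRRRK
RRRGRRG
RRRRRRR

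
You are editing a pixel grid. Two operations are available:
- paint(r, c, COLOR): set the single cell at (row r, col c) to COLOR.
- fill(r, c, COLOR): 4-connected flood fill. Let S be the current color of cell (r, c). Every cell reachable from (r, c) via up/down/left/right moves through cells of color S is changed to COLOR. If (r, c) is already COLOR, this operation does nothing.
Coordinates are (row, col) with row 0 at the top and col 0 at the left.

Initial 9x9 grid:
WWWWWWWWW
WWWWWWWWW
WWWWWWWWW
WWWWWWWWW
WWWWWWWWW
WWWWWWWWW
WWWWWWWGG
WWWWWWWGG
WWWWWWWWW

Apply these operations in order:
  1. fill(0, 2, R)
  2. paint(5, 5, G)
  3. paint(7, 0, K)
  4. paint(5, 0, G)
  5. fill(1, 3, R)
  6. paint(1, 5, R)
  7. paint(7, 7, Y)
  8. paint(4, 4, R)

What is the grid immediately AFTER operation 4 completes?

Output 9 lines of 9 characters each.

Answer: RRRRRRRRR
RRRRRRRRR
RRRRRRRRR
RRRRRRRRR
RRRRRRRRR
GRRRRGRRR
RRRRRRRGG
KRRRRRRGG
RRRRRRRRR

Derivation:
After op 1 fill(0,2,R) [77 cells changed]:
RRRRRRRRR
RRRRRRRRR
RRRRRRRRR
RRRRRRRRR
RRRRRRRRR
RRRRRRRRR
RRRRRRRGG
RRRRRRRGG
RRRRRRRRR
After op 2 paint(5,5,G):
RRRRRRRRR
RRRRRRRRR
RRRRRRRRR
RRRRRRRRR
RRRRRRRRR
RRRRRGRRR
RRRRRRRGG
RRRRRRRGG
RRRRRRRRR
After op 3 paint(7,0,K):
RRRRRRRRR
RRRRRRRRR
RRRRRRRRR
RRRRRRRRR
RRRRRRRRR
RRRRRGRRR
RRRRRRRGG
KRRRRRRGG
RRRRRRRRR
After op 4 paint(5,0,G):
RRRRRRRRR
RRRRRRRRR
RRRRRRRRR
RRRRRRRRR
RRRRRRRRR
GRRRRGRRR
RRRRRRRGG
KRRRRRRGG
RRRRRRRRR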